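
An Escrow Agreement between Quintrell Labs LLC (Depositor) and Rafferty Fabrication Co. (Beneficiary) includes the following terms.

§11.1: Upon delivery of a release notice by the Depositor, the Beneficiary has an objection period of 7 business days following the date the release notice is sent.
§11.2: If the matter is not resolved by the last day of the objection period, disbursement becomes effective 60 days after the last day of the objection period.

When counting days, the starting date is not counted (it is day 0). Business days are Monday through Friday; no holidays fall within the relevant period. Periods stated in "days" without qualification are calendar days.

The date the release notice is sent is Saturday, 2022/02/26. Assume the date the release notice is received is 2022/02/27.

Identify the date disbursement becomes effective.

2022/05/07

The last day of the objection period: 7 business days after Saturday, 2022/02/26, skipping weekends — Feb 28, Mar 1, Mar 2, Mar 3, Mar 4, Mar 7, Mar 8 — lands on Tuesday, 2022/03/08.
Adding 60 calendar days to 2022/03/08 gives 2022/05/07, which is the date disbursement becomes effective.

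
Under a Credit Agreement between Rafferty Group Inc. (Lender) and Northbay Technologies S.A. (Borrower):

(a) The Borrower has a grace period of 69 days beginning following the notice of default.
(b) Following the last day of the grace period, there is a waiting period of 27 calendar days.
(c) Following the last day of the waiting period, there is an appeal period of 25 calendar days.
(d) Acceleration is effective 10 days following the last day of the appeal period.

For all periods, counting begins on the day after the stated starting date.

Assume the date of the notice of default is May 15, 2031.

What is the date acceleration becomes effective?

The last day of the grace period: May 15, 2031 + 69 days = Jul 23, 2031.
Adding 27 calendar days to Jul 23, 2031 gives Aug 19, 2031, which is the last day of the waiting period.
The last day of the appeal period: 25 calendar days after Aug 19, 2031 is Sep 13, 2031.
Adding 10 calendar days to Sep 13, 2031 gives Sep 23, 2031, which is the date acceleration becomes effective.

Sep 23, 2031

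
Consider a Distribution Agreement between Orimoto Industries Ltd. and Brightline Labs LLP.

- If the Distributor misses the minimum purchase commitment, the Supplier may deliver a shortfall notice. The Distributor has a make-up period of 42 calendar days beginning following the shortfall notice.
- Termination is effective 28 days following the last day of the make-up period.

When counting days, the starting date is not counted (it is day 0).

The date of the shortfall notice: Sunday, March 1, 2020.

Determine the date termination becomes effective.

May 10, 2020

The last day of the make-up period: March 1, 2020 + 42 days = April 12, 2020.
Adding 28 calendar days to April 12, 2020 gives May 10, 2020, which is the date termination becomes effective.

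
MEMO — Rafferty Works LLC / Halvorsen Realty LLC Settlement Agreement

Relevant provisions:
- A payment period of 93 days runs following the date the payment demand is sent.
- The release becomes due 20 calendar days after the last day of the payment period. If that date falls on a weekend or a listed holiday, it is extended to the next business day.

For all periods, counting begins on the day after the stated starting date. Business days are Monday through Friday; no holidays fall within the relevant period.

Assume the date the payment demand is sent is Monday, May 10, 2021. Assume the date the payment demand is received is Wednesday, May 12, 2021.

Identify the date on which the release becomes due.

Aug 31, 2021

The last day of the payment period: 93 calendar days after May 10, 2021 is Aug 11, 2021.
The date on which the release becomes due: 20 calendar days after Aug 11, 2021 is Aug 31, 2021. Aug 31, 2021 is a Tuesday, so no roll-forward applies.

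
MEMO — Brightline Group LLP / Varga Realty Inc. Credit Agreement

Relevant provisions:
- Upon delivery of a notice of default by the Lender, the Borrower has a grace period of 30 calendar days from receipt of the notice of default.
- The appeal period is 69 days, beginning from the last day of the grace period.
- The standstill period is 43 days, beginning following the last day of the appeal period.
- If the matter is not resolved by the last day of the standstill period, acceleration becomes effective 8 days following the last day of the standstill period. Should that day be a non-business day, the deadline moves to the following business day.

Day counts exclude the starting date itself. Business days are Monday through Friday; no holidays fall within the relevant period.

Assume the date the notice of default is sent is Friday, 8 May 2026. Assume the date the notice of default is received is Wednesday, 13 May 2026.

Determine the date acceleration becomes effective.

Adding 30 calendar days to 13 May 2026 gives 12 June 2026, which is the last day of the grace period.
Adding 69 calendar days to 12 June 2026 gives 20 August 2026, which is the last day of the appeal period.
Adding 43 calendar days to 20 August 2026 gives 2 October 2026, which is the last day of the standstill period.
The date acceleration becomes effective: 8 calendar days after 2 October 2026 is 10 October 2026. That falls on a Saturday, so it rolls to the next business day, Monday, 12 October 2026.

12 October 2026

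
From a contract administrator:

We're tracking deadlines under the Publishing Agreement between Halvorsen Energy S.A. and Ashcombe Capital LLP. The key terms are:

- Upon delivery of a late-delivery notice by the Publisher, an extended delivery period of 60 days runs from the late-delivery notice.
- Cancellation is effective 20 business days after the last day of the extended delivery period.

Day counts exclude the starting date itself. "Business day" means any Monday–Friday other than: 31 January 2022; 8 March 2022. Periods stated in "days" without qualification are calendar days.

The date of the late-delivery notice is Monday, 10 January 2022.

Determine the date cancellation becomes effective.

8 April 2022

The last day of the extended delivery period: 60 calendar days after 10 January 2022 is 11 March 2022.
The date cancellation becomes effective: counting 20 business days from Friday, 11 March 2022 (Mar 14, Mar 15, Mar 16, Mar 17, …, Apr 6, Apr 7, Apr 8, skipping weekends) reaches Friday, 8 April 2022.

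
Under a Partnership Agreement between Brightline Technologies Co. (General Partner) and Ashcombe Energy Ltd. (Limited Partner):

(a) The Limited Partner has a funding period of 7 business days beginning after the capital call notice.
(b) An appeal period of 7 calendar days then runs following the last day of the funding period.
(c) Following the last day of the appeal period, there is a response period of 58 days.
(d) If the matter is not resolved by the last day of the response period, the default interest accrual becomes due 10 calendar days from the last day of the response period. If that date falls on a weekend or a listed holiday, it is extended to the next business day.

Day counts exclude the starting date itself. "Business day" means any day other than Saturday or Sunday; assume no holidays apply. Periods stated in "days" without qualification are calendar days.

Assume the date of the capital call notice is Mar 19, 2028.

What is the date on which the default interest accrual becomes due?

From Sunday, Mar 19, 2028, 7 business days (Mar 20, Mar 21, Mar 22, Mar 23, Mar 24, Mar 27, Mar 28, skipping weekends) brings us to Tuesday, Mar 28, 2028, which is the last day of the funding period.
The last day of the appeal period: 7 calendar days after Mar 28, 2028 is Apr 4, 2028.
The last day of the response period: Apr 4, 2028 + 58 days = Jun 1, 2028.
Adding 10 calendar days to Jun 1, 2028 gives Jun 11, 2028, which is the date on which the default interest accrual becomes due. That falls on a Sunday, so it rolls to the next business day, Monday, Jun 12, 2028.

Jun 12, 2028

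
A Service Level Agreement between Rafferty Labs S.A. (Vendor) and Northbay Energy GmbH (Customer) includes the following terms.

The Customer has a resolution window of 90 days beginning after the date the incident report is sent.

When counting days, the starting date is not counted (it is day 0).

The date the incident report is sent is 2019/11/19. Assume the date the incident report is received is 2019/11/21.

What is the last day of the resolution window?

Adding 90 calendar days to 2019/11/19 gives 2020/02/17, which is the last day of the resolution window.

2020/02/17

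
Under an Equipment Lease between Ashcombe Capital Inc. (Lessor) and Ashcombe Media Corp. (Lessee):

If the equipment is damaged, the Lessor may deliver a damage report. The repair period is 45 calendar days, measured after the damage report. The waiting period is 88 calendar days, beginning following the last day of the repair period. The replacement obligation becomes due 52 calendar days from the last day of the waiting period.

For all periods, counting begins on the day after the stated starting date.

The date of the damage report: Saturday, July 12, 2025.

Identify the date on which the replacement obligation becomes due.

The last day of the repair period: July 12, 2025 + 45 days = August 26, 2025.
The last day of the waiting period: August 26, 2025 + 88 days = November 22, 2025.
Adding 52 calendar days to November 22, 2025 gives January 13, 2026, which is the date on which the replacement obligation becomes due.

January 13, 2026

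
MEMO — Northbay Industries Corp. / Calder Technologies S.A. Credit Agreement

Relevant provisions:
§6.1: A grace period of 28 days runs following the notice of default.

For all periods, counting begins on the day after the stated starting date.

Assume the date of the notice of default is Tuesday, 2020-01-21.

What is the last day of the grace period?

2020-02-18

The last day of the grace period: 2020-01-21 + 28 days = 2020-02-18.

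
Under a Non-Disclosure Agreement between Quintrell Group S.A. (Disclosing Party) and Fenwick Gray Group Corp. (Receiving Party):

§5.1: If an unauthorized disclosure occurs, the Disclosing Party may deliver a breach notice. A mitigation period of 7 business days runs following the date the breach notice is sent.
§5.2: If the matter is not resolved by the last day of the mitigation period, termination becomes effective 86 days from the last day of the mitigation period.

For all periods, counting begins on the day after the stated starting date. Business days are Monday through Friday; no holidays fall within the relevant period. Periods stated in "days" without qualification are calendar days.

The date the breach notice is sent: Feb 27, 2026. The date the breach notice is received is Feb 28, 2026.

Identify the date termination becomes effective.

From Friday, Feb 27, 2026, 7 business days (Mar 2, Mar 3, Mar 4, Mar 5, Mar 6, Mar 9, Mar 10, skipping weekends) brings us to Tuesday, Mar 10, 2026, which is the last day of the mitigation period.
Adding 86 calendar days to Mar 10, 2026 gives Jun 4, 2026, which is the date termination becomes effective.

Jun 4, 2026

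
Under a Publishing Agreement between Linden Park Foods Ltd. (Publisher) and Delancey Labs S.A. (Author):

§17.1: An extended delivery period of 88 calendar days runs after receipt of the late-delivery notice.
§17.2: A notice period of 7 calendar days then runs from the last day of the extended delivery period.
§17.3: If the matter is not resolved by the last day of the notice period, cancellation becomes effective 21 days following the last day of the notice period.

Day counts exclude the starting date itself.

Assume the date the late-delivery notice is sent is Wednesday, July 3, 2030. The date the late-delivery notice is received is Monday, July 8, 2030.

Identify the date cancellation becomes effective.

November 1, 2030

The last day of the extended delivery period: July 8, 2030 + 88 days = October 4, 2030.
The last day of the notice period: October 4, 2030 + 7 days = October 11, 2030.
The date cancellation becomes effective: 21 calendar days after October 11, 2030 is November 1, 2030.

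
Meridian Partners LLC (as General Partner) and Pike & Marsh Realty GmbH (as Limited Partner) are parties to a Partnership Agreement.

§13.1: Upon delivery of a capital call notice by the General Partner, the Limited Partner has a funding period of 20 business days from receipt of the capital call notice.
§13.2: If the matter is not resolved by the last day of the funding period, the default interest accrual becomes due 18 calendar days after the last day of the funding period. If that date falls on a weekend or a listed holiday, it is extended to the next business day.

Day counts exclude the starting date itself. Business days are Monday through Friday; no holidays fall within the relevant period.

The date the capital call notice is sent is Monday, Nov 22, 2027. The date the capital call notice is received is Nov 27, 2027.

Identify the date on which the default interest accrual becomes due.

From Saturday, Nov 27, 2027, 20 business days (Nov 29, Nov 30, Dec 1, Dec 2, …, Dec 22, Dec 23, Dec 24, skipping weekends) brings us to Friday, Dec 24, 2027, which is the last day of the funding period.
Adding 18 calendar days to Dec 24, 2027 gives Jan 11, 2028, which is the date on which the default interest accrual becomes due. Jan 11, 2028 is a Tuesday, so no roll-forward applies.

Jan 11, 2028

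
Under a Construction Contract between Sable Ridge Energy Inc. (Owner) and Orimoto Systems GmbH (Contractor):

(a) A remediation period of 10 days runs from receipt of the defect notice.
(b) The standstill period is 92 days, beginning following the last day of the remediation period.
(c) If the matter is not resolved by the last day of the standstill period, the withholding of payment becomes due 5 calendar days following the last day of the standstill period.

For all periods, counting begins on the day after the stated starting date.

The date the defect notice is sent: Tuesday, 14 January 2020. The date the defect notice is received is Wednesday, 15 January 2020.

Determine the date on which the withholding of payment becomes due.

1 May 2020

Adding 10 calendar days to 15 January 2020 gives 25 January 2020, which is the last day of the remediation period.
The last day of the standstill period: 25 January 2020 + 92 days = 26 April 2020.
Adding 5 calendar days to 26 April 2020 gives 1 May 2020, which is the date on which the withholding of payment becomes due.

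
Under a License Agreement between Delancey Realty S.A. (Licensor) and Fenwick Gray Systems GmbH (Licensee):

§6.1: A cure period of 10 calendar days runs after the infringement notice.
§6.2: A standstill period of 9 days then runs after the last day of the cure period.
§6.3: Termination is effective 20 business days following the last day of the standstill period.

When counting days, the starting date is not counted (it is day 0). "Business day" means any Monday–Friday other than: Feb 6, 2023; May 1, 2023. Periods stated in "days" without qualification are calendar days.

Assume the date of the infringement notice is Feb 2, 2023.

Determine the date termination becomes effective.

Mar 21, 2023

The last day of the cure period: 10 calendar days after Feb 2, 2023 is Feb 12, 2023.
The last day of the standstill period: 9 calendar days after Feb 12, 2023 is Feb 21, 2023.
The date termination becomes effective: counting 20 business days from Tuesday, Feb 21, 2023 (Feb 22, Feb 23, Feb 24, Feb 27, …, Mar 17, Mar 20, Mar 21, skipping weekends) reaches Tuesday, Mar 21, 2023.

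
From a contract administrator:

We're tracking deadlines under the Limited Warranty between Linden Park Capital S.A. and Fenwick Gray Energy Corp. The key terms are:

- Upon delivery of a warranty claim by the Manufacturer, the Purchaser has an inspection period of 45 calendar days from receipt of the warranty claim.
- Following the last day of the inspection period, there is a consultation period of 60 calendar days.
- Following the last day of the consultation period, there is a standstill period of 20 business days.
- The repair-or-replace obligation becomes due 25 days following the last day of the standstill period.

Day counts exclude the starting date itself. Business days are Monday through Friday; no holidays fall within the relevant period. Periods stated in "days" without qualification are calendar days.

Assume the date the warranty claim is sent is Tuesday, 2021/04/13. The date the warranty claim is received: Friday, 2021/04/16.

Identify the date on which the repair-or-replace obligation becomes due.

2021/09/21

The last day of the inspection period: 2021/04/16 + 45 days = 2021/05/31.
The last day of the consultation period: 60 calendar days after 2021/05/31 is 2021/07/30.
The last day of the standstill period: counting 20 business days from Friday, 2021/07/30 (Aug 2, Aug 3, Aug 4, Aug 5, …, Aug 25, Aug 26, Aug 27, skipping weekends) reaches Friday, 2021/08/27.
Adding 25 calendar days to 2021/08/27 gives 2021/09/21, which is the date on which the repair-or-replace obligation becomes due.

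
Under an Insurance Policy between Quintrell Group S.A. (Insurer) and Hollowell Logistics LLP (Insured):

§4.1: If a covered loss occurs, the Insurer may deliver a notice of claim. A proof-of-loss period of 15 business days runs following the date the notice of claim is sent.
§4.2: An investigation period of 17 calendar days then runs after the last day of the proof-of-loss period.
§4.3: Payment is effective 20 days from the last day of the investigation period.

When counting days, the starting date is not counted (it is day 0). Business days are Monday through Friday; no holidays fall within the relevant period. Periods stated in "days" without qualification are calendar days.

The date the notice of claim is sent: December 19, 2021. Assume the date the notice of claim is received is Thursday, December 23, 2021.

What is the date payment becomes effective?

The last day of the proof-of-loss period: 15 business days after Sunday, December 19, 2021, skipping weekends — Dec 20, Dec 21, Dec 22, Dec 23, …, Jan 5, Jan 6, Jan 7 — lands on Friday, January 7, 2022.
The last day of the investigation period: January 7, 2022 + 17 days = January 24, 2022.
The date payment becomes effective: 20 calendar days after January 24, 2022 is February 13, 2022.

February 13, 2022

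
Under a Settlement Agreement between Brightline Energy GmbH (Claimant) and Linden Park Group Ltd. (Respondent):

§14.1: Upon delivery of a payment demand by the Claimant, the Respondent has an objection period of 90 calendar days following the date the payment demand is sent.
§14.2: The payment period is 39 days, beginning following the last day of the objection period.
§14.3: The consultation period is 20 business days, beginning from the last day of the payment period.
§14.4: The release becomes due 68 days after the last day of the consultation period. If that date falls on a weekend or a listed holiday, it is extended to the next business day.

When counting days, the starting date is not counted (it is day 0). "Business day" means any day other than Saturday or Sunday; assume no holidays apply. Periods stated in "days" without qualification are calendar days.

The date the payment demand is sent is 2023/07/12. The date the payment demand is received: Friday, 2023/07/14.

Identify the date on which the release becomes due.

2024/02/21

Adding 90 calendar days to 2023/07/12 gives 2023/10/10, which is the last day of the objection period.
Adding 39 calendar days to 2023/10/10 gives 2023/11/18, which is the last day of the payment period.
The last day of the consultation period: 20 business days after Saturday, 2023/11/18, skipping weekends — Nov 20, Nov 21, Nov 22, Nov 23, …, Dec 13, Dec 14, Dec 15 — lands on Friday, 2023/12/15.
The date on which the release becomes due: 68 calendar days after 2023/12/15 is 2024/02/21. 2024/02/21 is a Wednesday, so no roll-forward applies.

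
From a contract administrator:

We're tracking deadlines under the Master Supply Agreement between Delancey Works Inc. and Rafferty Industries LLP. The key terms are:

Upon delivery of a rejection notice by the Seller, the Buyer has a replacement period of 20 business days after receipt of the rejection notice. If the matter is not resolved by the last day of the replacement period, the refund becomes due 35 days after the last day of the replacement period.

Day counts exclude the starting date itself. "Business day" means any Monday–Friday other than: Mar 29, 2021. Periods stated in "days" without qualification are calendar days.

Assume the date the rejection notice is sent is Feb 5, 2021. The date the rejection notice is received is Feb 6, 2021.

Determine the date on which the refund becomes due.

From Saturday, Feb 6, 2021, 20 business days (Feb 8, Feb 9, Feb 10, Feb 11, …, Mar 3, Mar 4, Mar 5, skipping weekends) brings us to Friday, Mar 5, 2021, which is the last day of the replacement period.
The date on which the refund becomes due: 35 calendar days after Mar 5, 2021 is Apr 9, 2021.

Apr 9, 2021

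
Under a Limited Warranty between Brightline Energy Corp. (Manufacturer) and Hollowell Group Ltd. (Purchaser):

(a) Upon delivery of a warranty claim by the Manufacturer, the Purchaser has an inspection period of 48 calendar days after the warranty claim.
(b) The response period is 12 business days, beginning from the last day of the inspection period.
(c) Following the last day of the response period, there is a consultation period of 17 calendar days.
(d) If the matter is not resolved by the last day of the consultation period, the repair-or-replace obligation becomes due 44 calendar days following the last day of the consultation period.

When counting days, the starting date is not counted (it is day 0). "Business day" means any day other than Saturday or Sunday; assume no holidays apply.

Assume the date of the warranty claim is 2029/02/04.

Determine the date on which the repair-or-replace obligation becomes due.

2029/06/10

The last day of the inspection period: 2029/02/04 + 48 days = 2029/03/24.
The last day of the response period: counting 12 business days from Saturday, 2029/03/24 (Mar 26, Mar 27, Mar 28, Mar 29, …, Apr 6, Apr 9, Apr 10, skipping weekends) reaches Tuesday, 2029/04/10.
The last day of the consultation period: 17 calendar days after 2029/04/10 is 2029/04/27.
The date on which the repair-or-replace obligation becomes due: 2029/04/27 + 44 days = 2029/06/10.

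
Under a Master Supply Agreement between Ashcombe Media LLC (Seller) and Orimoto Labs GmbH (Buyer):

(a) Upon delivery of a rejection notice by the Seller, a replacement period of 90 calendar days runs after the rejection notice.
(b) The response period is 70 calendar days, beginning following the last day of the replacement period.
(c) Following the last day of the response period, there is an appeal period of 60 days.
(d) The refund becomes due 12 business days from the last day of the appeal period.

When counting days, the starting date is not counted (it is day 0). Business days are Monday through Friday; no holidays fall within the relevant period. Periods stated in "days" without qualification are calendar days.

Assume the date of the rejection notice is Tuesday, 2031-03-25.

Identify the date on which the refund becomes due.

The last day of the replacement period: 90 calendar days after 2031-03-25 is 2031-06-23.
Adding 70 calendar days to 2031-06-23 gives 2031-09-01, which is the last day of the response period.
The last day of the appeal period: 2031-09-01 + 60 days = 2031-10-31.
The date on which the refund becomes due: 12 business days after Friday, 2031-10-31, skipping weekends — Nov 3, Nov 4, Nov 5, Nov 6, …, Nov 14, Nov 17, Nov 18 — lands on Tuesday, 2031-11-18.

2031-11-18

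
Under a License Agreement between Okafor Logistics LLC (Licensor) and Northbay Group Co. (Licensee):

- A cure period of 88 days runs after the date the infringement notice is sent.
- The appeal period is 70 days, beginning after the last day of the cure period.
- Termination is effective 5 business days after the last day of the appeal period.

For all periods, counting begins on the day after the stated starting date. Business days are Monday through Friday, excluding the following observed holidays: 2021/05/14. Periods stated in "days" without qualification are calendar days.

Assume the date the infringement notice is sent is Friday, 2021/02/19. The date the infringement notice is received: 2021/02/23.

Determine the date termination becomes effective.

2021/08/03

The last day of the cure period: 2021/02/19 + 88 days = 2021/05/18.
The last day of the appeal period: 2021/05/18 + 70 days = 2021/07/27.
The date termination becomes effective: 5 business days after Tuesday, 2021/07/27, skipping weekends — Jul 28, Jul 29, Jul 30, Aug 2, Aug 3 — lands on Tuesday, 2021/08/03.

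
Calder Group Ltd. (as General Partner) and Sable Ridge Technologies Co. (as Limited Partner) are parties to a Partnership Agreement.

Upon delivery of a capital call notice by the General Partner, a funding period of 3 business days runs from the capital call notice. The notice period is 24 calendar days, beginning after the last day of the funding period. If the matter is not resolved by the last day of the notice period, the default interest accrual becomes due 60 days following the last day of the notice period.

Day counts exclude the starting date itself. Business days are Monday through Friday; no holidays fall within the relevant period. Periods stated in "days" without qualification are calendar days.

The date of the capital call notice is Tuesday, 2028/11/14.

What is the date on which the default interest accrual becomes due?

2029/02/09

The last day of the funding period: counting 3 business days from Tuesday, 2028/11/14 (Nov 15, Nov 16, Nov 17, skipping weekends) reaches Friday, 2028/11/17.
Adding 24 calendar days to 2028/11/17 gives 2028/12/11, which is the last day of the notice period.
The date on which the default interest accrual becomes due: 60 calendar days after 2028/12/11 is 2029/02/09.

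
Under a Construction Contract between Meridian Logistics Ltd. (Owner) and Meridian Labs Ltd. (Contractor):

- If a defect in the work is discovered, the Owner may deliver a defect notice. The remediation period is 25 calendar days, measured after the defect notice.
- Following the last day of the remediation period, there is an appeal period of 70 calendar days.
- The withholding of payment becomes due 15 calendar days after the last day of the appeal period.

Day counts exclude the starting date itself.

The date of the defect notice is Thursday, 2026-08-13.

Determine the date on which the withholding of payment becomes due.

2026-12-01

The last day of the remediation period: 25 calendar days after 2026-08-13 is 2026-09-07.
The last day of the appeal period: 70 calendar days after 2026-09-07 is 2026-11-16.
Adding 15 calendar days to 2026-11-16 gives 2026-12-01, which is the date on which the withholding of payment becomes due.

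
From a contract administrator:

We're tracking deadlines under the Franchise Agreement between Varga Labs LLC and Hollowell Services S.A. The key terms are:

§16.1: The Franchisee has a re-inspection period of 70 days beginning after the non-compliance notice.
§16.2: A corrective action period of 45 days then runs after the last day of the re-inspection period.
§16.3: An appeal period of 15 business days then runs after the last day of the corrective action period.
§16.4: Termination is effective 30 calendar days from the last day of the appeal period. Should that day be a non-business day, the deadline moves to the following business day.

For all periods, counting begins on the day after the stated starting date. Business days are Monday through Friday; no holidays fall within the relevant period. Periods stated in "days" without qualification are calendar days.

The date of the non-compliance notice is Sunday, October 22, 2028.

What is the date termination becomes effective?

April 6, 2029

The last day of the re-inspection period: October 22, 2028 + 70 days = December 31, 2028.
The last day of the corrective action period: 45 calendar days after December 31, 2028 is February 14, 2029.
The last day of the appeal period: counting 15 business days from Wednesday, February 14, 2029 (Feb 15, Feb 16, Feb 19, Feb 20, …, Mar 5, Mar 6, Mar 7, skipping weekends) reaches Wednesday, March 7, 2029.
The date termination becomes effective: 30 calendar days after March 7, 2029 is April 6, 2029. April 6, 2029 is a Friday, so no roll-forward applies.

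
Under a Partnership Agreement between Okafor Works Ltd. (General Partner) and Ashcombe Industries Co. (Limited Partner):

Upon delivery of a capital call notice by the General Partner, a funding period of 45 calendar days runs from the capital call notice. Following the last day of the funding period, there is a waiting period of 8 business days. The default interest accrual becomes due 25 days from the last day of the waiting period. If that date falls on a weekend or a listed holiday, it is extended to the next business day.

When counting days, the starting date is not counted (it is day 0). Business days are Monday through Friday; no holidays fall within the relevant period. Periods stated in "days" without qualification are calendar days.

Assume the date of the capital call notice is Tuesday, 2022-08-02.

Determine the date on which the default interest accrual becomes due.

The last day of the funding period: 2022-08-02 + 45 days = 2022-09-16.
The last day of the waiting period: 8 business days after Friday, 2022-09-16, skipping weekends — Sep 19, Sep 20, Sep 21, Sep 22, Sep 23, Sep 26, Sep 27, Sep 28 — lands on Wednesday, 2022-09-28.
The date on which the default interest accrual becomes due: 25 calendar days after 2022-09-28 is 2022-10-23. That falls on a Sunday, so it rolls to the next business day, Monday, 2022-10-24.

2022-10-24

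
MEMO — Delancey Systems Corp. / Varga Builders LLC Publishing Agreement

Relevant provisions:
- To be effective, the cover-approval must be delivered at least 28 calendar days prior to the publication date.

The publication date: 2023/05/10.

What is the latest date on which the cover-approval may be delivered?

Counting back 28 calendar days from 2023/05/10 gives 2023/04/12.

2023/04/12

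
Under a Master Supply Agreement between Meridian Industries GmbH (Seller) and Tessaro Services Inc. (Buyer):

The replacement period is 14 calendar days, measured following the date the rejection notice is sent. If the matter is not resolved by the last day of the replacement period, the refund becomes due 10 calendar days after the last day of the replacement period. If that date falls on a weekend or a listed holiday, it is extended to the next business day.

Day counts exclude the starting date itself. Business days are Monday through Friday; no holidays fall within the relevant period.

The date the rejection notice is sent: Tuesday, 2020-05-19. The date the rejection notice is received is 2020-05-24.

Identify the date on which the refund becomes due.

The last day of the replacement period: 14 calendar days after 2020-05-19 is 2020-06-02.
The date on which the refund becomes due: 10 calendar days after 2020-06-02 is 2020-06-12. 2020-06-12 is a Friday, so no roll-forward applies.

2020-06-12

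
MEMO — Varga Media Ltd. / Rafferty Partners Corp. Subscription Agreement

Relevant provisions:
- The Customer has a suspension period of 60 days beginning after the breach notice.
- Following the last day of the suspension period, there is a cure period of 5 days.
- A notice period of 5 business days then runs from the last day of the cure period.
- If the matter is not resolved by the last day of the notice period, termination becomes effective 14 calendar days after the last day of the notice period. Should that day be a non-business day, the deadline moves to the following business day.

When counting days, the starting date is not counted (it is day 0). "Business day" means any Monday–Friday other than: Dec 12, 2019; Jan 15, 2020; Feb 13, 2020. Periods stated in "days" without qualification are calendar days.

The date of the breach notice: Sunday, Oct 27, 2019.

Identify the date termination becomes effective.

Adding 60 calendar days to Oct 27, 2019 gives Dec 26, 2019, which is the last day of the suspension period.
Adding 5 calendar days to Dec 26, 2019 gives Dec 31, 2019, which is the last day of the cure period.
The last day of the notice period: counting 5 business days from Tuesday, Dec 31, 2019 (Jan 1, Jan 2, Jan 3, Jan 6, Jan 7, skipping weekends) reaches Tuesday, Jan 7, 2020.
The date termination becomes effective: Jan 7, 2020 + 14 days = Jan 21, 2020. Jan 21, 2020 is a Tuesday and is not a listed holiday, so no roll-forward applies.

Jan 21, 2020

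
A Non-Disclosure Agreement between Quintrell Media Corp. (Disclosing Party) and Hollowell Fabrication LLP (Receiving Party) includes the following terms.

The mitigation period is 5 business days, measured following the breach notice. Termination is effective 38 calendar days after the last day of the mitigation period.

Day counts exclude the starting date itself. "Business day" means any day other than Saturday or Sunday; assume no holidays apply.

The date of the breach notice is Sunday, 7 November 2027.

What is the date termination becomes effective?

20 December 2027

The last day of the mitigation period: counting 5 business days from Sunday, 7 November 2027 (Nov 8, Nov 9, Nov 10, Nov 11, Nov 12, skipping weekends) reaches Friday, 12 November 2027.
The date termination becomes effective: 38 calendar days after 12 November 2027 is 20 December 2027.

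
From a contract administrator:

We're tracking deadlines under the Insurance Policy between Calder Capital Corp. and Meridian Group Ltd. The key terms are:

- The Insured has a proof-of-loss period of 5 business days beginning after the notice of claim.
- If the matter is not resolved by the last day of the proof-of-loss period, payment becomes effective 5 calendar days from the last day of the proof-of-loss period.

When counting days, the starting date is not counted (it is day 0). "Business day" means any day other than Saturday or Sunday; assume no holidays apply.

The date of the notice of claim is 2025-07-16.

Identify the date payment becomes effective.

2025-07-28

The last day of the proof-of-loss period: counting 5 business days from Wednesday, 2025-07-16 (Jul 17, Jul 18, Jul 21, Jul 22, Jul 23, skipping weekends) reaches Wednesday, 2025-07-23.
The date payment becomes effective: 5 calendar days after 2025-07-23 is 2025-07-28.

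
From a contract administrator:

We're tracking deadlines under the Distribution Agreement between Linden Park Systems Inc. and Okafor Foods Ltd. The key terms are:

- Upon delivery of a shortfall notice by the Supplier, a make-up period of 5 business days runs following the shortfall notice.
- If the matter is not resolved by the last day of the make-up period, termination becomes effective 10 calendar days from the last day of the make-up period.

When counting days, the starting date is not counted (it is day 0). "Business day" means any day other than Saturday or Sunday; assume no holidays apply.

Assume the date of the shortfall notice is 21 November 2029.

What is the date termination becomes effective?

8 December 2029

The last day of the make-up period: counting 5 business days from Wednesday, 21 November 2029 (Nov 22, Nov 23, Nov 26, Nov 27, Nov 28, skipping weekends) reaches Wednesday, 28 November 2029.
Adding 10 calendar days to 28 November 2029 gives 8 December 2029, which is the date termination becomes effective.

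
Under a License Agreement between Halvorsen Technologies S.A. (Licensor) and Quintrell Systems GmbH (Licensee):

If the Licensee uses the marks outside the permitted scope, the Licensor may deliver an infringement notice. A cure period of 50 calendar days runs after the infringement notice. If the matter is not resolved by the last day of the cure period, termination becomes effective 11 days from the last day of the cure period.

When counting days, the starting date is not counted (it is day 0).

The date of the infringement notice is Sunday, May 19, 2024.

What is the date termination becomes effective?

Jul 19, 2024

The last day of the cure period: May 19, 2024 + 50 days = Jul 8, 2024.
The date termination becomes effective: Jul 8, 2024 + 11 days = Jul 19, 2024.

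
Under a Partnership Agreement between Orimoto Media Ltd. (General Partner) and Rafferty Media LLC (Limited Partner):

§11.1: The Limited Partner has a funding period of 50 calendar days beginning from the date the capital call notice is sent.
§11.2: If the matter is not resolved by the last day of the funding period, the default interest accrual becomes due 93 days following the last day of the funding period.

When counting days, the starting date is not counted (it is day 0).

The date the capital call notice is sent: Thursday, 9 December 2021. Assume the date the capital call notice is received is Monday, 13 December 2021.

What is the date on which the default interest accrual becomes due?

The last day of the funding period: 50 calendar days after 9 December 2021 is 28 January 2022.
The date on which the default interest accrual becomes due: 28 January 2022 + 93 days = 1 May 2022.

1 May 2022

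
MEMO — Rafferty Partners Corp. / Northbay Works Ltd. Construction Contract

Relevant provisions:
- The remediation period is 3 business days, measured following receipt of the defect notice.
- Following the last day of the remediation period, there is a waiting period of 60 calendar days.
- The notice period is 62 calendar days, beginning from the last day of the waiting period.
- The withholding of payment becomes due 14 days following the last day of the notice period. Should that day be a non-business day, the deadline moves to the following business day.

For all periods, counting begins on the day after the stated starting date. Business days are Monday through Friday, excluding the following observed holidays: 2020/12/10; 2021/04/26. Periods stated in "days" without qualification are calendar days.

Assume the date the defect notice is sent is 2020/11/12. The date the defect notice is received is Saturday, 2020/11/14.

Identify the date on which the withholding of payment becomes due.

2021/04/05

The last day of the remediation period: 3 business days after Saturday, 2020/11/14, skipping weekends — Nov 16, Nov 17, Nov 18 — lands on Wednesday, 2020/11/18.
The last day of the waiting period: 60 calendar days after 2020/11/18 is 2021/01/17.
The last day of the notice period: 2021/01/17 + 62 days = 2021/03/20.
The date on which the withholding of payment becomes due: 14 calendar days after 2021/03/20 is 2021/04/03. That falls on a Saturday, so it rolls to the next business day, Monday, 2021/04/05.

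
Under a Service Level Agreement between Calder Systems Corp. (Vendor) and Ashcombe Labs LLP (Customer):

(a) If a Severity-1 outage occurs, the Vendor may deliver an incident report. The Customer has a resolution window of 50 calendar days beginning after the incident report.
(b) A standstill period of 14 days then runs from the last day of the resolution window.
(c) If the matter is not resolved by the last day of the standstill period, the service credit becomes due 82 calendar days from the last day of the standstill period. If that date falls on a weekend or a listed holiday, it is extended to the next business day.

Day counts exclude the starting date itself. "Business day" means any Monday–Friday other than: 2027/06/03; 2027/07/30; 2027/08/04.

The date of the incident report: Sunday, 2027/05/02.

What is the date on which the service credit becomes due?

The last day of the resolution window: 50 calendar days after 2027/05/02 is 2027/06/21.
The last day of the standstill period: 2027/06/21 + 14 days = 2027/07/05.
Adding 82 calendar days to 2027/07/05 gives 2027/09/25, which is the date on which the service credit becomes due. That falls on a Saturday, so it rolls to the next business day, Monday, 2027/09/27.

2027/09/27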